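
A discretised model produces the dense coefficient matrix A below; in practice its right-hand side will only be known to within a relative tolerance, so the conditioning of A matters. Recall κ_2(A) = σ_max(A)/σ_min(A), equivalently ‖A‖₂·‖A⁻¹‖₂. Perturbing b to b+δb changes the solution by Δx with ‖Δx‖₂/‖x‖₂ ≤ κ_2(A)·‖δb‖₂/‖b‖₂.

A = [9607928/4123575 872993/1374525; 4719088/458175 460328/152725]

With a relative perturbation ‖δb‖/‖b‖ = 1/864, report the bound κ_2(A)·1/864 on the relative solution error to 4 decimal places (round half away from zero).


0.2910

form AᵀA = [1127998451008/10115330625 109664633848/3371776875; 109664633848/3371776875 10663990513/1123925625] with trace 1958358985/16184529 and determinant 3748096/16184529
solving λ² − 1958358985/16184529·λ + 3748096/16184529 = 0 gives λ = 121, 30976/16184529
κ = σ_max/σ_min = 11/(176/4023) = 251.4375
perturbation bound = 251.4375·1/864 = 0.2910


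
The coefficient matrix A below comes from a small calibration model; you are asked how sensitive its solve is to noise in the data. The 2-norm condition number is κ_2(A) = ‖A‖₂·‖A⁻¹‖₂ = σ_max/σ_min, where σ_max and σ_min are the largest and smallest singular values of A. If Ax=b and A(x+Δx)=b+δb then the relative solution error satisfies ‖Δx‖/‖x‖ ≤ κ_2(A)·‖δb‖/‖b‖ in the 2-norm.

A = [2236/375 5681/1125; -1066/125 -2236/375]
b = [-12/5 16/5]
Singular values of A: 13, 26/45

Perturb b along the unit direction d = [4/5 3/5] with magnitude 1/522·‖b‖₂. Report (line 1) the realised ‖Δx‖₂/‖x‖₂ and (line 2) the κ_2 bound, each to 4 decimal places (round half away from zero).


0.0431
0.0431

largest singular value 13, smallest 26/45
κ_2(A) = 13 / (26/45) = 22.5000
worst-case relative error ≤ 22.5000 × 1/522 = 0.0431
solve Ax = b  →  x = [-0.2462 -0.1846]
‖b‖ = 4.0000, ‖x‖ = 0.3077
with δb = [0.0061 0.0046], A·Δx = δb → ‖Δx‖ = 0.0133
dividing the unrounded norms, ‖Δx‖/‖x‖ = 0.0431
realised/bound = 1 exactly: the bound is attained for this b and d


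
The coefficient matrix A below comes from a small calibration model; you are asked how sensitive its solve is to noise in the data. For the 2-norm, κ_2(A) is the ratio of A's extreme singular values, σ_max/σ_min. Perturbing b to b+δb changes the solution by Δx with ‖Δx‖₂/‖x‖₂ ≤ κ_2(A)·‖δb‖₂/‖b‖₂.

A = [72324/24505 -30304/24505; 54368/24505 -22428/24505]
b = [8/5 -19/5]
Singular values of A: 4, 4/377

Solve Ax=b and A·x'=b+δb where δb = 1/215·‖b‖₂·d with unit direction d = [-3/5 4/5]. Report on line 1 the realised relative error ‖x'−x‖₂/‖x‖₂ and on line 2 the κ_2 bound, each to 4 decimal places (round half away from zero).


0.0048
1.7535

largest singular value 4, smallest 4/377
κ_2(A) = 4 / (4/377) = 377.0000
κ_2(A)·‖δb‖/‖b‖ = 1.7535
solve Ax = b  →  x = [-145.2308 -347.9038]
‖b‖ = 4.1231, ‖x‖ = 377.0001
δb = ε·‖b‖·d = [-0.0115 0.0153]; solving A·Δx = δb gives ‖Δx‖ = 1.8075
dividing the unrounded norms, ‖Δx‖/‖x‖ = 0.0048
so the bound overstates the realised error by a factor of ≈ 365.7438 (computed from the unrounded values)


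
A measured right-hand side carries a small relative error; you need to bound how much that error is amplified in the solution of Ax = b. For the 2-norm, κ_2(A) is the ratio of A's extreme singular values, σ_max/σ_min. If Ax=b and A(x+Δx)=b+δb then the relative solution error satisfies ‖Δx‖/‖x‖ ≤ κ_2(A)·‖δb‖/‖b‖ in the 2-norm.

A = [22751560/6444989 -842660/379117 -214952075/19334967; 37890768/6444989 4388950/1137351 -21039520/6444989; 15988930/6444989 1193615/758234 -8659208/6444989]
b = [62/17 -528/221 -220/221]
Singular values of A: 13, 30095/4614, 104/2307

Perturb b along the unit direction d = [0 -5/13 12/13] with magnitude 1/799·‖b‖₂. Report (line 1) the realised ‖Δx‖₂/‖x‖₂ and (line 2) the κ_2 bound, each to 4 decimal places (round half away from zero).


0.1964
0.3609

σ_max = 13, σ_min = 104/2307
κ_2(A) = 13 / (104/2307) = 288.3750
worst-case relative error ≤ 288.3750 × 1/799 = 0.3609
solve Ax = b  →  x = [-0.3008 -0.4441 -0.3348]
‖b‖ = 4.4721, ‖x‖ = 0.6323
Δx = A⁻¹·δb where δb = 1/799·4.4721·d; ‖Δx‖ = 0.1242
realised ‖Δx‖/‖x‖ = 0.1964
so the bound overstates the realised error by a factor of ≈ 1.8379 (computed from the unrounded values)


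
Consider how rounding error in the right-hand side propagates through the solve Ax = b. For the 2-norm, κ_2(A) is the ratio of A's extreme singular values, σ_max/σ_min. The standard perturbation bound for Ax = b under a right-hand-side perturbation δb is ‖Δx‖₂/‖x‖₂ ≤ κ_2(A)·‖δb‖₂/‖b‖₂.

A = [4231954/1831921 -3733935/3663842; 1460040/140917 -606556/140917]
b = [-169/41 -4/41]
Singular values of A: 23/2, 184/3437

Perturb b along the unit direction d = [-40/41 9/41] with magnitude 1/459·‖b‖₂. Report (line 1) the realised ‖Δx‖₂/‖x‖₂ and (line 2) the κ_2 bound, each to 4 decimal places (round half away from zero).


0.0022
0.4680

from the listed singular values, σ₁ = 23/2, σ_n = 184/3437
κ_2(A) = (23/2) / (184/3437) = 214.8125
bound on ‖Δx‖/‖x‖: κ·ε = 214.8125·1/459 = 0.4680
solve Ax = b  →  x = [28.6572 69.0033]
2-norm of b is 4.1231; of x, 74.7174
with δb = [-0.0088 0.0020], A·Δx = δb → ‖Δx‖ = 0.1678
dividing the unrounded norms, ‖Δx‖/‖x‖ = 0.0022
tightness: 0.0022 against a bound of 0.4680 (unrounded ratio ≈ 0.0048)


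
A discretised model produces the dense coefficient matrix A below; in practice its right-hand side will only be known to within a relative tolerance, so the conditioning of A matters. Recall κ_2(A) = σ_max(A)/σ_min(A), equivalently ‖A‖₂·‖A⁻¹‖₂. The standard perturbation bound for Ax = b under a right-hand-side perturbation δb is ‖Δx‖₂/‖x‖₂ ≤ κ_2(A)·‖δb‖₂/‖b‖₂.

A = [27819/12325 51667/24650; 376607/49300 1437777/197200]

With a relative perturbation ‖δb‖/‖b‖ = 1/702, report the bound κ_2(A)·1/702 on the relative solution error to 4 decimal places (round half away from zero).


M = AᵀA = [246744289/3888784 939954015/15555136; 939954015/15555136 3580878961/62220544]. tr(M)=8952185/73984, det(M)=14641/73984
eigenvalues of AᵀA: λ = (tr ± √(tr²−4·det))/2 = 121, 121/73984
κ_2(A) = √(λ_max/λ_min) = √(121 / (121/73984)) = 272.0000
bound on ‖Δx‖/‖x‖: κ·ε = 272.0000·1/702 = 0.3875

0.3875


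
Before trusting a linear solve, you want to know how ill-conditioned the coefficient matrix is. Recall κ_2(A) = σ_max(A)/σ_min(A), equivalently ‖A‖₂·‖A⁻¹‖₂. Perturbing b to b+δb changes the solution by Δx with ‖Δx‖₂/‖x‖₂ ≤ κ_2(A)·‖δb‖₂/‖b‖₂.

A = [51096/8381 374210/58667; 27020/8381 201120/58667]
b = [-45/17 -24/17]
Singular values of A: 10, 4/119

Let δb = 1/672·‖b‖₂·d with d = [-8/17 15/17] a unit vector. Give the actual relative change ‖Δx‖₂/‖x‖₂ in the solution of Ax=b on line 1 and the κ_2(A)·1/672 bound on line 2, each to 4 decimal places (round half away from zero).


0.4427
0.4427

largest singular value 10, smallest 4/119
κ = σ_max/σ_min = 10/(4/119) = 297.5000
bound on ‖Δx‖/‖x‖: κ·ε = 297.5000·1/672 = 0.4427
solve Ax = b  →  x = [-0.2069 -0.2172]
‖b‖₂ = 3.0000 and ‖x‖₂ = 0.3000
Δx = A⁻¹·δb where δb = 1/672·3.0000·d; ‖Δx‖ = 0.1328
realised ‖Δx‖/‖x‖ = 0.4427
tightness: 0.4427 against a bound of 0.4427; the bound is attained (ratio 1)


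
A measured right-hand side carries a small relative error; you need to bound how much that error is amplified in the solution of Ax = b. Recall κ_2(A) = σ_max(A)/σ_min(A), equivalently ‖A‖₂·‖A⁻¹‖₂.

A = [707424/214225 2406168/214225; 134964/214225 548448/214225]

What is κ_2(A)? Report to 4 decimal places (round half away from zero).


AᵀA = [308544912/27300625 1056633984/27300625; 1056633984/27300625 3623105088/27300625]; tr = 6290640/43681, det = 82944/43681
λ_max, λ_min = (6290640/43681 ± √39557659302144/1908029761)/2 = 144, 576/43681
so κ_2 = √(144 / (576/43681)) = 104.5000

104.5000


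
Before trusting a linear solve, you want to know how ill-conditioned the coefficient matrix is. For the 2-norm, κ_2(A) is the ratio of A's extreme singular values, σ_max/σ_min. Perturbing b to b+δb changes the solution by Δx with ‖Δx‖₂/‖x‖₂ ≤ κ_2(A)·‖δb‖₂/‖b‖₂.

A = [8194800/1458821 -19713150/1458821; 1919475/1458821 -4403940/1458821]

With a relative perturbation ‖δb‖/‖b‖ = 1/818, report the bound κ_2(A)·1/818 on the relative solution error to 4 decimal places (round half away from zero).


AᵀA = [42141065625/1266007561 -101129431500/1266007561; -101129431500/1266007561 242714438100/1266007561]; tr = 1685535525/7491169, det = 5062500/7491169
char-poly roots: 225 and 22500/7491169
κ = σ_max/σ_min = 15/(150/2737) = 273.7000
worst-case relative error ≤ 273.7000 × 1/818 = 0.3346

0.3346


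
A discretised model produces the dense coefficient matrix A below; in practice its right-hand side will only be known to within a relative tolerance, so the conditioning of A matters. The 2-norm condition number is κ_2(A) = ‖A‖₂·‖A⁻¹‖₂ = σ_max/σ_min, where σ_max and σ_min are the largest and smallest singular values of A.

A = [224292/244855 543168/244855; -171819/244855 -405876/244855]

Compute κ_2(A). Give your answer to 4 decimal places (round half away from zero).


form AᵀA = [245626677/184473757 589432140/184473757; 589432140/184473757 1414667088/184473757] with trace 127714905/14190289 and determinant 20736/14190289
solving λ² − 127714905/14190289·λ + 20736/14190289 = 0 gives λ = 9, 2304/14190289
κ_2(A) = √(λ_max/λ_min) = √(9 / (2304/14190289)) = 235.4375

235.4375


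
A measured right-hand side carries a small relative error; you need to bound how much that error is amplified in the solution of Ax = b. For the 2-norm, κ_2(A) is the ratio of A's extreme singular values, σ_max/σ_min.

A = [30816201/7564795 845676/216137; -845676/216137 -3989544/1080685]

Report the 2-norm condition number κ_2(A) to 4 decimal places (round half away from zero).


AᵀA = [2170890508761/68045331025 59069622924/1944152315; 59069622924/1944152315 40185087696/1388680225]; tr = 984532653/16182005, det = 148060224/2022750625
solving λ² − 984532653/16182005·λ + 148060224/2022750625 = 0 gives λ = 1521/25, 97344/80910025
so κ_2 = √((1521/25) / (97344/80910025)) = 224.8750

224.8750


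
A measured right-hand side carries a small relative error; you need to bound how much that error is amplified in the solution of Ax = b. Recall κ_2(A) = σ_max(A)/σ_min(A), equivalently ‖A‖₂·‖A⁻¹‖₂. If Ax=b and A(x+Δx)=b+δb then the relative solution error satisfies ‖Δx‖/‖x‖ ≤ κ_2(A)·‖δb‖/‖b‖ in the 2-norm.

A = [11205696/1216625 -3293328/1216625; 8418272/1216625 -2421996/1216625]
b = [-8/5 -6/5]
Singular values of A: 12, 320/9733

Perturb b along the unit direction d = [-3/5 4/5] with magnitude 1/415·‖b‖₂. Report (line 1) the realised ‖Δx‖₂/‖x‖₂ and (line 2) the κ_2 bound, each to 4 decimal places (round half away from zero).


0.8795
0.8795

σ_max = 12, σ_min = 320/9733
condition number: 12 ÷ (320/9733) = 364.9875
κ_2(A)·‖δb‖/‖b‖ = 0.8795
solve Ax = b  →  x = [-0.1600 0.0467]
2-norm of b is 2.0000; of x, 0.1667
with δb = [-0.0029 0.0039], A·Δx = δb → ‖Δx‖ = 0.1466
relative error = 0.8795
tightness: 0.8795 against a bound of 0.8795; the bound is attained (ratio 1)


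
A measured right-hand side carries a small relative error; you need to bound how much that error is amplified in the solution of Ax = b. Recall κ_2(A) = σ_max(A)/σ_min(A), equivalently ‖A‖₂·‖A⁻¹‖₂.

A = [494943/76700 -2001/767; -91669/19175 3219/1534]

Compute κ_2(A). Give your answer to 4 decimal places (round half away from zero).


form AᵀA = [15176794489/235315600 -316109193/11765780; -316109193/11765780 26377965/2353156] with trace 105411781/1392400 and determinant 6365529/5569600
char-poly roots: 7569/100 and 841/55696
σ_max=√(7569/100)=(87/10), σ_min=√(841/55696)=(29/236) → κ = 70.8000

70.8000


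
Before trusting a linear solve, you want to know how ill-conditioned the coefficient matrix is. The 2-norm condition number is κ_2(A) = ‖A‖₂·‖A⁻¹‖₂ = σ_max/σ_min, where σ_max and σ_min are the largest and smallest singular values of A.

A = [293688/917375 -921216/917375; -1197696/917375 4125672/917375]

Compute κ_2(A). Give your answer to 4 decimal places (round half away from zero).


179.0000

M = AᵀA = [180931392/100128125 -620089344/100128125; -620089344/100128125 2126092608/100128125]. tr(M)=18456192/801025, det(M)=331776/20025625
solving λ² − 18456192/801025·λ + 331776/20025625 = 0 gives λ = 576/25, 576/801025
σ_max=√(576/25)=(24/5), σ_min=√(576/801025)=(24/895) → κ = 179.0000


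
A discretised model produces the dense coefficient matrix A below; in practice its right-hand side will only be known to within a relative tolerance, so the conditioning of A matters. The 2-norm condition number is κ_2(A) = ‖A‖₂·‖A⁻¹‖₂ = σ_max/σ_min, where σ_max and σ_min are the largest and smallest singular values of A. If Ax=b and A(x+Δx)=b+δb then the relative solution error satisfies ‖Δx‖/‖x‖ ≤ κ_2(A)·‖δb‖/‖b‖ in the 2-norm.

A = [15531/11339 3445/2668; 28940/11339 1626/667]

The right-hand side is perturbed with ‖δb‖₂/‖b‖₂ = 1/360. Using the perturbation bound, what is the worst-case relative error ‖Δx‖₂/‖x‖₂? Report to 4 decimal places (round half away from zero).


AᵀA = [3732649/444889 14219415/1779556; 14219415/1779556 54170041/7118224]; tr = 135425/8464, det = 1/529
eigenvalues of AᵀA: λ = (tr ± √(tr²−4·det))/2 = 16, 1/8464
σ_max=√16=4, σ_min=√(1/8464)=(1/92) → κ = 368.0000
κ_2(A)·‖δb‖/‖b‖ = 1.0222

1.0222


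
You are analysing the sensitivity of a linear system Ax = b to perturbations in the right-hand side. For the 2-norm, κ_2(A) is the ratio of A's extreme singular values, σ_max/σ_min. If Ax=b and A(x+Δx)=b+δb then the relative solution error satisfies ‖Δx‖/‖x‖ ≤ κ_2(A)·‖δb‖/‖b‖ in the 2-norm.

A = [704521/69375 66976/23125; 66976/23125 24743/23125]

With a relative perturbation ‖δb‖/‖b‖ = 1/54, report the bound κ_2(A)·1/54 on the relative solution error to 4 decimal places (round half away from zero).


0.9044

M = AᵀA = [858755041/7700625 83452096/2566875; 83452096/2566875 8156801/855625]. tr(M)=1491466/12321, det(M)=75625/12321
char-poly roots: 121 and 625/12321
κ_2(A) = √(λ_max/λ_min) = √(121 / (625/12321)) = 48.8400
perturbation bound = 48.8400·1/54 = 0.9044


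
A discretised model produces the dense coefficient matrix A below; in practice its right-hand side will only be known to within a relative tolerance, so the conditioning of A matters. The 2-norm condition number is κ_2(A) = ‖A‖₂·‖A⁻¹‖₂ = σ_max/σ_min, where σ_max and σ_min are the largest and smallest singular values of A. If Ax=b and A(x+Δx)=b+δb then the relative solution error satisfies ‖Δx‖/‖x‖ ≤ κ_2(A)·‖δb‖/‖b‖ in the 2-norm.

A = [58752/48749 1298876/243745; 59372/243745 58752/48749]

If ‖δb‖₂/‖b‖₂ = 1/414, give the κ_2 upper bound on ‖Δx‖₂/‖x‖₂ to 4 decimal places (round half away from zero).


AᵀA = [53432464/35343025 47471616/7068605; 47471616/7068605 1054951696/35343025]; tr = 131872/4205, det = 12544/525625
solving λ² − 131872/4205·λ + 12544/525625 = 0 gives λ = 784/25, 16/21025
σ_max=√(784/25)=(28/5), σ_min=√(16/21025)=(4/145) → κ = 203.0000
worst-case relative error ≤ 203.0000 × 1/414 = 0.4903

0.4903


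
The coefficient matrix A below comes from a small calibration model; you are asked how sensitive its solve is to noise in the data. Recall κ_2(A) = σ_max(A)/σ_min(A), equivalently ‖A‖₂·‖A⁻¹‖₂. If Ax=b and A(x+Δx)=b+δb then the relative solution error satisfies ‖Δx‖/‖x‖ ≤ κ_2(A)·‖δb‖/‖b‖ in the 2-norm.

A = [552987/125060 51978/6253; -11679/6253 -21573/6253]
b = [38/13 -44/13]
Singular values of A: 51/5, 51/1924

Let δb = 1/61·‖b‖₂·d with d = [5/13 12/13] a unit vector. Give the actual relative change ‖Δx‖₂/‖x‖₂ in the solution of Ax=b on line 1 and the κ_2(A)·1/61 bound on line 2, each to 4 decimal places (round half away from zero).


0.0367
6.3082

largest singular value 51/5, smallest 51/1924
condition number: (51/5) ÷ (51/1924) = 384.8000
perturbation bound = 384.8000·1/61 = 6.3082
solve Ax = b  →  x = [66.7589 -35.1603]
‖b‖₂ = 4.4721 and ‖x‖₂ = 75.4520
Δx = A⁻¹·δb where δb = 1/61·4.4721·d; ‖Δx‖ = 2.7658
dividing the unrounded norms, ‖Δx‖/‖x‖ = 0.0367
tightness: 0.0367 against a bound of 6.3082 (unrounded ratio ≈ 0.0058)


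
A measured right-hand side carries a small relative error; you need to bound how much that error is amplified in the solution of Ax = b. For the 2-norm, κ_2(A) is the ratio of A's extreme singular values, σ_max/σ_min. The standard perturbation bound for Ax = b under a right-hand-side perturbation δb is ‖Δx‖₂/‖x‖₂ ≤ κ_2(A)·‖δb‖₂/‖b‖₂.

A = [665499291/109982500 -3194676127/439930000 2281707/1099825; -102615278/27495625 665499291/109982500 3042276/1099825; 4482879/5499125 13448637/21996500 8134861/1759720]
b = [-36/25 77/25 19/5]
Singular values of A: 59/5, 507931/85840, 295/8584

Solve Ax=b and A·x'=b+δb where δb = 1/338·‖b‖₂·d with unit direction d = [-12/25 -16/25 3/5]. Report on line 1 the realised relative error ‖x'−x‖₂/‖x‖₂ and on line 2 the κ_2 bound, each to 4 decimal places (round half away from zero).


0.0151
1.0159

largest singular value 59/5, smallest 295/8584
condition number: (59/5) ÷ (295/8584) = 343.3600
bound on ‖Δx‖/‖x‖: κ·ε = 343.3600·1/338 = 1.0159
solve Ax = b  →  x = [-22.7447 -16.7407 7.0469]
‖b‖ = 5.0990, ‖x‖ = 29.1073
re-solving with b+δb shifts x by Δx of norm 0.4390
dividing the unrounded norms, ‖Δx‖/‖x‖ = 0.0151
tightness: 0.0151 against a bound of 1.0159 (unrounded ratio ≈ 0.0148)


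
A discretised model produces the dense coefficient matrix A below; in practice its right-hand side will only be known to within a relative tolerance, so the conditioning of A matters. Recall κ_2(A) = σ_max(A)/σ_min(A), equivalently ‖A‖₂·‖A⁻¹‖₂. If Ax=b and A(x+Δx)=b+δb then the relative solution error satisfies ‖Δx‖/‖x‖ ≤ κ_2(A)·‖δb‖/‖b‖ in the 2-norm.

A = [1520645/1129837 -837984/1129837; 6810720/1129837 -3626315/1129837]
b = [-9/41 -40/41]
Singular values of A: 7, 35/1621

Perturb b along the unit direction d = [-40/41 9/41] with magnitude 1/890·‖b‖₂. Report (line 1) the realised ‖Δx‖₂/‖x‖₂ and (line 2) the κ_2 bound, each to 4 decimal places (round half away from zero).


0.3643
0.3643

σ_max = 7, σ_min = 35/1621
condition number: 7 ÷ (35/1621) = 324.2000
perturbation bound = 324.2000·1/890 = 0.3643
solve Ax = b  →  x = [-0.1261 0.0672]
‖b‖₂ = 1.0000 and ‖x‖₂ = 0.1429
with δb = [-0.0011 0.0002], A·Δx = δb → ‖Δx‖ = 0.0520
dividing the unrounded norms, ‖Δx‖/‖x‖ = 0.3643
realised/bound = 1 exactly: the bound is attained for this b and d


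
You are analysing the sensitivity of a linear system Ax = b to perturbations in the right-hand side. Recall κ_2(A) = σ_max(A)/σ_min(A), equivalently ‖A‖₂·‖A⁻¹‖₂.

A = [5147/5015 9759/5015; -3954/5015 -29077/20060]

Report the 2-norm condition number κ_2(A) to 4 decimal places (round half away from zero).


M = AᵀA = [1685029/1006009 6317775/2012018; 6317775/2012018 94771249/16096144]. tr(M)=421217/55696, det(M)=121/55696
λ_max, λ_min = (421217/55696 ± √177396804225/3102044416)/2 = 121/16, 1/3481
κ_2(A) = √(λ_max/λ_min) = √((121/16) / (1/3481)) = 162.2500

162.2500


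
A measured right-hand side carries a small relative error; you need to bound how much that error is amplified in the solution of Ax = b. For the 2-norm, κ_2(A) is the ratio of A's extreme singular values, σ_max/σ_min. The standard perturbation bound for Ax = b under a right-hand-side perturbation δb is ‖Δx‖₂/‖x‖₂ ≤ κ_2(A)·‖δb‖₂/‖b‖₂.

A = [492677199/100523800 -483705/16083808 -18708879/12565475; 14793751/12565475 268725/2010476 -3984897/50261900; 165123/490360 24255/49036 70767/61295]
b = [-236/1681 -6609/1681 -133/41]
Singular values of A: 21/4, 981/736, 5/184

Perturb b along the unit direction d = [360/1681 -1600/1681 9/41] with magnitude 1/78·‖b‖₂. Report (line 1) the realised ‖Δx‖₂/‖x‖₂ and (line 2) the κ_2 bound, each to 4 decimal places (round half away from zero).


0.0218
2.4769

σ_max = 21/4, σ_min = 5/184
κ = σ_max/σ_min = (21/4)/(5/184) = 193.2000
κ_2(A)·‖δb‖/‖b‖ = 2.4769
solve Ax = b  →  x = [10.9307 -103.0619 38.1570]
2-norm of b is 5.0990; of x, 110.4409
re-solving with b+δb shifts x by Δx of norm 2.4057
relative error = 0.0218
tightness: 0.0218 against a bound of 2.4769 (unrounded ratio ≈ 0.0088)


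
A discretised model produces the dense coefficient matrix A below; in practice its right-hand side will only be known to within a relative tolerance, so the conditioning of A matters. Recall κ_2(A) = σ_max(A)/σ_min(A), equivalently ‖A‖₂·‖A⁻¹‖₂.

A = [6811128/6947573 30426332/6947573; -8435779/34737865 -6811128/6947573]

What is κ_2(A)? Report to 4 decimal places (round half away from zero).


AᵀA = [732271851961/717857980225 650592135432/143571596045; 650592135432/143571596045 578318348368/28714319209]; tr = 9036425081/427042225, det = 4477456/427042225
solving λ² − 9036425081/427042225·λ + 4477456/427042225 = 0 gives λ = 529/25, 8464/17081689
κ_2(A) = √(λ_max/λ_min) = √((529/25) / (8464/17081689)) = 206.6500

206.6500


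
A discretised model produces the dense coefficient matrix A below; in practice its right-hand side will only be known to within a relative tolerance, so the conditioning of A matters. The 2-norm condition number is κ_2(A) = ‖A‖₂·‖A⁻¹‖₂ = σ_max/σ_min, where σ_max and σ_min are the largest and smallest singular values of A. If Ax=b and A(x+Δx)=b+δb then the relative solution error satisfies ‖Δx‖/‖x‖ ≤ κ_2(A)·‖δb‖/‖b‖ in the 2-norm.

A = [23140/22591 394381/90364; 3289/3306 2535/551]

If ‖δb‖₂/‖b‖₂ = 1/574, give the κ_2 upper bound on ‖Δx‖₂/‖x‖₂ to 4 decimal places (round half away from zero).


0.1986

M = AᵀA = [44543161/21846276 10980775/1213682; 10980775/1213682 390459121/9709456]. tr(M)=2196493/51984, det(M)=28561/207936
λ_max, λ_min = (2196493/51984 ± √4823096784025/2702336256)/2 = 169/4, 169/51984
so κ_2 = √((169/4) / (169/51984)) = 114.0000
κ_2(A)·‖δb‖/‖b‖ = 0.1986


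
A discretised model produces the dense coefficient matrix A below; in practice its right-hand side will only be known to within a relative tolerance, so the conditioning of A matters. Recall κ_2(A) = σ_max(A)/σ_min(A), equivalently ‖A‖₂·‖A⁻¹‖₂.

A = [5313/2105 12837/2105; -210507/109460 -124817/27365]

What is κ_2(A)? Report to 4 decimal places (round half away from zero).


M = AᵀA = [4825665009/479259664 2895202695/119814916; 2895202695/119814916 1737142066/29953729]. tr(M)=193017385/2835856, det(M)=131769/2835856
char-poly roots: 1089/16 and 121/177241
σ_max=√(1089/16)=(33/4), σ_min=√(121/177241)=(11/421) → κ = 315.7500

315.7500


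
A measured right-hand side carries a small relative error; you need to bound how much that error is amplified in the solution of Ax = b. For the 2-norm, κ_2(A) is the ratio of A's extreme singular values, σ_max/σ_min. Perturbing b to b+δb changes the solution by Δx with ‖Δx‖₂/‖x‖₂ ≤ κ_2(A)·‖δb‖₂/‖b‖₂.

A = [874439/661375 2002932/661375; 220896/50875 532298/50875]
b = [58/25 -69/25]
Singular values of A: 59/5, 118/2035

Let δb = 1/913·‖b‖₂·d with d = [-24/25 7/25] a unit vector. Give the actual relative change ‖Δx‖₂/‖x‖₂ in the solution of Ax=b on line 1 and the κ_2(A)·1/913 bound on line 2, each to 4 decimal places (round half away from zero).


from the listed singular values, σ₁ = 59/5, σ_n = 118/2035
κ = σ_max/σ_min = (59/5)/(118/2035) = 203.5000
κ_2(A)·‖δb‖/‖b‖ = 0.2229
solve Ax = b  →  x = [47.6923 -20.0554]
‖b‖ = 3.6056, ‖x‖ = 51.7376
re-solving with b+δb shifts x by Δx of norm 0.0681
dividing the unrounded norms, ‖Δx‖/‖x‖ = 0.0013
tightness: 0.0013 against a bound of 0.2229 (unrounded ratio ≈ 0.0059)

0.0013
0.2229


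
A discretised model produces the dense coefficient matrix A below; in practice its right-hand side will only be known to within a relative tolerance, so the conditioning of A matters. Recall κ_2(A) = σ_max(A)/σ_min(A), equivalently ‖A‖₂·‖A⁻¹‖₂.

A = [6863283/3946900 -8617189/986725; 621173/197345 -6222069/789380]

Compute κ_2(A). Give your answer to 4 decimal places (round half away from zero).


M = AᵀA = [239532713329/18523210000 -46304024508/1157700625; -46304024508/1157700625 2563553752921/18523210000]. tr(M)=2242469173/14818568, det(M)=90075015625/474194176
eigenvalues of AᵀA: λ = (tr ± √(tr²−4·det))/2 = 2401/16, 37515625/29637136
σ_max=√(2401/16)=(49/4), σ_min=√(37515625/29637136)=(6125/5444) → κ = 10.8880

10.8880


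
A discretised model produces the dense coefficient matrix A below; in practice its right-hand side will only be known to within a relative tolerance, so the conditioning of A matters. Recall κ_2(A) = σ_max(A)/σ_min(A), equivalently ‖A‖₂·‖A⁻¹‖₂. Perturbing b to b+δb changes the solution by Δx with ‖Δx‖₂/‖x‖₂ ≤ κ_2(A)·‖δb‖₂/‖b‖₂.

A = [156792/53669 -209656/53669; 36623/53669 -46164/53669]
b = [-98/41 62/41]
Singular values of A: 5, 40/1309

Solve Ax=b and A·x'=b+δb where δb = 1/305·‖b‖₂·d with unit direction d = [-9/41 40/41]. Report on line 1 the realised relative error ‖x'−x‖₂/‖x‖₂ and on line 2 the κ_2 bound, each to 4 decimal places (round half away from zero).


0.0046
0.5365

largest singular value 5, smallest 40/1309
κ_2(A) = 5 / (40/1309) = 163.6250
κ_2(A)·‖δb‖/‖b‖ = 0.5365
solve Ax = b  →  x = [52.1200 39.5900]
‖b‖ = 2.8284, ‖x‖ = 65.4512
δb = ε·‖b‖·d = [-0.0020 0.0090]; solving A·Δx = δb gives ‖Δx‖ = 0.3035
relative error = 0.0046
so the bound overstates the realised error by a factor of ≈ 115.7025 (computed from the unrounded values)


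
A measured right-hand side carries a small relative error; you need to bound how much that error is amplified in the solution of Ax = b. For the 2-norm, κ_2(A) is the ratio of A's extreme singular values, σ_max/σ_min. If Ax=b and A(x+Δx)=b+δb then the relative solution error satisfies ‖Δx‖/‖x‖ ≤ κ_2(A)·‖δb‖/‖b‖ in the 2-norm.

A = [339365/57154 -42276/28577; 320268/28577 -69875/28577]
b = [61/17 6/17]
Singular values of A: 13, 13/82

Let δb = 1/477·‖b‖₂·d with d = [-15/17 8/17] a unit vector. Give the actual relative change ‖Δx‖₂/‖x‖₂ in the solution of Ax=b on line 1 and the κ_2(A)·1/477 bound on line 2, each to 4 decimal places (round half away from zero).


σ_max = 13, σ_min = 13/82
condition number: 13 ÷ (13/82) = 82.0000
worst-case relative error ≤ 82.0000 × 1/477 = 0.1719
solve Ax = b  →  x = [-4.0038 -18.4953]
‖b‖ = 3.6056, ‖x‖ = 18.9237
δb = ε·‖b‖·d = [-0.0067 0.0036]; solving A·Δx = δb gives ‖Δx‖ = 0.0477
dividing the unrounded norms, ‖Δx‖/‖x‖ = 0.0025
so the bound overstates the realised error by a factor of ≈ 68.2304 (computed from the unrounded values)

0.0025
0.1719


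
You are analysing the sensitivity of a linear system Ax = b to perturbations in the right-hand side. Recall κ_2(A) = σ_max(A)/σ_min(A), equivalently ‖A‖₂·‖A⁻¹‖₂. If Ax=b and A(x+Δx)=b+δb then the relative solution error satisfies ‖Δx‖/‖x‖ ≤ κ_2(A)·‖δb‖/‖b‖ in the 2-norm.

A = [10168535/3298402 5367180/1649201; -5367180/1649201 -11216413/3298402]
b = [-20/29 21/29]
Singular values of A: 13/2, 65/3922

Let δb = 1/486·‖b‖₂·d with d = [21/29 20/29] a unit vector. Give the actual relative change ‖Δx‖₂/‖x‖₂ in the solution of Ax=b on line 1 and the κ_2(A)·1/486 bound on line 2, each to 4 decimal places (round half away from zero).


largest singular value 13/2, smallest 65/3922
condition number: (13/2) ÷ (65/3922) = 392.2000
bound on ‖Δx‖/‖x‖: κ·ε = 392.2000·1/486 = 0.8070
solve Ax = b  →  x = [-0.1061 -0.1114]
‖b‖₂ = 1.0000 and ‖x‖₂ = 0.1538
re-solving with b+δb shifts x by Δx of norm 0.1242
dividing the unrounded norms, ‖Δx‖/‖x‖ = 0.8070
realised/bound = 1 exactly: the bound is attained for this b and d

0.8070
0.8070


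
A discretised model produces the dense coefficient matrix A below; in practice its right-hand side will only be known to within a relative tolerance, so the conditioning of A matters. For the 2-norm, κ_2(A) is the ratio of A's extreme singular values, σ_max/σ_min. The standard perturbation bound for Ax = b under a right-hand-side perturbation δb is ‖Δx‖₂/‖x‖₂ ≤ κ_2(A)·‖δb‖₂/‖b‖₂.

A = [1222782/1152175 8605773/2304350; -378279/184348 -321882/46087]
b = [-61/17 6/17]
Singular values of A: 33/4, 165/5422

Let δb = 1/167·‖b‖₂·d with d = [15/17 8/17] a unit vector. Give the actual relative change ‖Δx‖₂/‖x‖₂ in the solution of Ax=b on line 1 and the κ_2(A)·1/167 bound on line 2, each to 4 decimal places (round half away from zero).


0.0072
1.6234

largest singular value 33/4, smallest 165/5422
κ_2(A) = (33/4) / (165/5422) = 271.1000
perturbation bound = 271.1000·1/167 = 1.6234
solve Ax = b  →  x = [94.5707 -27.8356]
2-norm of b is 3.6056; of x, 98.5821
with δb = [0.0191 0.0102], A·Δx = δb → ‖Δx‖ = 0.7095
realised ‖Δx‖/‖x‖ = 0.0072
realised/bound (from unrounded values) ≈ 0.0044


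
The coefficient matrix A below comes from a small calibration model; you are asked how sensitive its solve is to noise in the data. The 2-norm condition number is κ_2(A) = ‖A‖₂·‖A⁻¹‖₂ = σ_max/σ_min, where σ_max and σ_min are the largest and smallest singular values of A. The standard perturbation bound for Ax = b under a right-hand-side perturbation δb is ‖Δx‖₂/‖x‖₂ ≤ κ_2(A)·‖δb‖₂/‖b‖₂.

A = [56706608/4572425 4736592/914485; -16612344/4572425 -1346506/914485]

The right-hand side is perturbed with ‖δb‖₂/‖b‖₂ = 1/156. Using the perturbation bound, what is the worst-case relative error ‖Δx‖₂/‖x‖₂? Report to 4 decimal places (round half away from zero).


form AᵀA = [5586574982464/33451312609 2327717493360/33451312609; 2327717493360/33451312609 969935287300/33451312609] with trace 38795918756/197936761 and determinant 61465600/197936761
char-poly roots: 196 and 313600/197936761
σ_max=√196=14, σ_min=√(313600/197936761)=(560/14069) → κ = 351.7250
worst-case relative error ≤ 351.7250 × 1/156 = 2.2546

2.2546


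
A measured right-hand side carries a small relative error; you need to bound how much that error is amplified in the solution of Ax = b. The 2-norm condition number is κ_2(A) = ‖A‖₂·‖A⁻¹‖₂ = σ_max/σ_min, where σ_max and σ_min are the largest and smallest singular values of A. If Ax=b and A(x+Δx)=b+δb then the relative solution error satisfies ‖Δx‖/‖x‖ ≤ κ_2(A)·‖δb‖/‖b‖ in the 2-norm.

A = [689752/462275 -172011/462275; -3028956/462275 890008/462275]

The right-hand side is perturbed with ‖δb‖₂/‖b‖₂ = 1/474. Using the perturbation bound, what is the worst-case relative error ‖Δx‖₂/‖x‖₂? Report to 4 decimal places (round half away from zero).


0.2379

form AᵀA = [1148165648/25425125 -334853064/25425125; -334853064/25425125 97763477/25425125] with trace 9967433/203401 and determinant 38416/203401
char-poly roots: 49 and 784/203401
so κ_2 = √(49 / (784/203401)) = 112.7500
perturbation bound = 112.7500·1/474 = 0.2379


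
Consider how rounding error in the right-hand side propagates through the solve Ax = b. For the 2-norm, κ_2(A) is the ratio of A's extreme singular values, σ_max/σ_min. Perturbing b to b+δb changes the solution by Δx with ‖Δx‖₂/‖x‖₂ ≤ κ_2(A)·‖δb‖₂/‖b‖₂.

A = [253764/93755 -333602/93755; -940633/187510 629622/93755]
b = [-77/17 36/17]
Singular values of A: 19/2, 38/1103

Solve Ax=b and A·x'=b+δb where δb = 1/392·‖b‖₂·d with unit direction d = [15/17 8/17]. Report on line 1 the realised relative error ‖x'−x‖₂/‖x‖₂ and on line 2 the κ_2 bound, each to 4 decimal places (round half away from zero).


from the listed singular values, σ₁ = 19/2, σ_n = 38/1103
κ = σ_max/σ_min = (19/2)/(38/1103) = 275.7500
κ_2(A)·‖δb‖/‖b‖ = 0.7034
solve Ax = b  →  x = [-69.9158 -51.9105]
‖b‖ = 5.0000, ‖x‖ = 87.0800
Δx = A⁻¹·δb where δb = 1/392·5.0000·d; ‖Δx‖ = 0.3702
realised ‖Δx‖/‖x‖ = 0.0043
so the bound overstates the realised error by a factor of ≈ 165.4519 (computed from the unrounded values)

0.0043
0.7034


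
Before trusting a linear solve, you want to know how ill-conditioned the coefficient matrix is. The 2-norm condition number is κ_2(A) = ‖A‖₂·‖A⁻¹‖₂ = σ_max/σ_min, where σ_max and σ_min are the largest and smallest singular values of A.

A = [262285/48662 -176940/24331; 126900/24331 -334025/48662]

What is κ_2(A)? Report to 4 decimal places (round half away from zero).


M = AᵀA = [158392225/2815684 -52792200/703921; -52792200/703921 281574025/2815684]. tr(M)=219983125/1407842, det(M)=9765625/11262736
solving λ² − 219983125/1407842·λ + 9765625/11262736 = 0 gives λ = 625/4, 15625/2815684
σ_max=√(625/4)=(25/2), σ_min=√(15625/2815684)=(125/1678) → κ = 167.8000

167.8000


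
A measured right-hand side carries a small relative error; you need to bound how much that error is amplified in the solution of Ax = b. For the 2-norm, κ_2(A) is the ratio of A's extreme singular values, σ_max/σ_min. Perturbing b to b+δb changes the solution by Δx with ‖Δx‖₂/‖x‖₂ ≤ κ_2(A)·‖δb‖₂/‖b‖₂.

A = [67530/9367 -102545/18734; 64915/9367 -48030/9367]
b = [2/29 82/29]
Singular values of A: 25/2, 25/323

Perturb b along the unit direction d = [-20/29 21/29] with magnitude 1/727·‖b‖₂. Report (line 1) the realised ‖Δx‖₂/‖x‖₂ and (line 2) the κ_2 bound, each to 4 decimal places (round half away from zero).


from the listed singular values, σ₁ = 25/2, σ_n = 25/323
κ = σ_max/σ_min = (25/2)/(25/323) = 161.5000
κ_2(A)·‖δb‖/‖b‖ = 0.2221
solve Ax = b  →  x = [15.6320 20.5760]
‖b‖ = 2.8284, ‖x‖ = 25.8405
Δx = A⁻¹·δb where δb = 1/727·2.8284·d; ‖Δx‖ = 0.0503
relative error = 0.0019
so the bound overstates the realised error by a factor of ≈ 114.1999 (computed from the unrounded values)

0.0019
0.2221


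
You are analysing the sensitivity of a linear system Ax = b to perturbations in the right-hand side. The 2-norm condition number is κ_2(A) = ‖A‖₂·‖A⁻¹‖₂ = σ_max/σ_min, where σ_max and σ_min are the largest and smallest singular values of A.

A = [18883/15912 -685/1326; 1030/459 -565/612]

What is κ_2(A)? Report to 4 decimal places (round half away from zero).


118.8000

AᵀA = [50809009/7884864 -1764055/657072; -1764055/657072 245125/219024]; tr = 352861/46656, det = 3025/746496
λ_max, λ_min = (352861/46656 ± √124475601721/2176782336)/2 = 121/16, 25/46656
so κ_2 = √((121/16) / (25/46656)) = 118.8000


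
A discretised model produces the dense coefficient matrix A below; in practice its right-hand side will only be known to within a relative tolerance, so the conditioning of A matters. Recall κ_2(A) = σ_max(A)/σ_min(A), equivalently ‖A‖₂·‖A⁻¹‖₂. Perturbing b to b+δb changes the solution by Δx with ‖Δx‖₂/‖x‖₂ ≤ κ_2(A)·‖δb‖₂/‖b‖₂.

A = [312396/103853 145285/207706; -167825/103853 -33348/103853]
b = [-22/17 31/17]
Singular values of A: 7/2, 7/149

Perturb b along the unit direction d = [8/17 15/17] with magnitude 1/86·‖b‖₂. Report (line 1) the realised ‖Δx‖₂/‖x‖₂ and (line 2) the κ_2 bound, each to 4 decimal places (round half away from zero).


largest singular value 7/2, smallest 7/149
κ_2(A) = (7/2) / (7/149) = 74.5000
bound on ‖Δx‖/‖x‖: κ·ε = 74.5000·1/86 = 0.8663
solve Ax = b  →  x = [-5.2300 20.6411]
‖b‖ = 2.2361, ‖x‖ = 21.2934
δb = ε·‖b‖·d = [0.0122 0.0229]; solving A·Δx = δb gives ‖Δx‖ = 0.5534
dividing the unrounded norms, ‖Δx‖/‖x‖ = 0.0260
tightness: 0.0260 against a bound of 0.8663 (unrounded ratio ≈ 0.0300)

0.0260
0.8663


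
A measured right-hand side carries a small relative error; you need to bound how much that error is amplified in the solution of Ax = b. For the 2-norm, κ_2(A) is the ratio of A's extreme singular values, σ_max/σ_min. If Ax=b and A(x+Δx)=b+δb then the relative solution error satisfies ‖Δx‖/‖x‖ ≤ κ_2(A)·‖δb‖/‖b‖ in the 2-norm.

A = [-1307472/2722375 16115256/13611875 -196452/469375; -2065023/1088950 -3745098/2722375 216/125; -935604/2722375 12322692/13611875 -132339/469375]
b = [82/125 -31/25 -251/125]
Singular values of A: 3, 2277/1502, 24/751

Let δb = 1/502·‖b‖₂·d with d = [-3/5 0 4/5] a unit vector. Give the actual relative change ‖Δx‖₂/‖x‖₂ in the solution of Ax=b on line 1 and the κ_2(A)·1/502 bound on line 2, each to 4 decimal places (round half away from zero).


0.0024
0.1870

from the listed singular values, σ₁ = 3, σ_n = 24/751
κ_2(A) = 3 / (24/751) = 93.8750
perturbation bound = 93.8750·1/502 = 0.1870
solve Ax = b  →  x = [-25.2350 -27.4532 -50.2667]
‖b‖ = 2.4495, ‖x‖ = 62.5877
with δb = [-0.0029 0.0000 0.0039], A·Δx = δb → ‖Δx‖ = 0.1527
dividing the unrounded norms, ‖Δx‖/‖x‖ = 0.0024
realised/bound (from unrounded values) ≈ 0.0130


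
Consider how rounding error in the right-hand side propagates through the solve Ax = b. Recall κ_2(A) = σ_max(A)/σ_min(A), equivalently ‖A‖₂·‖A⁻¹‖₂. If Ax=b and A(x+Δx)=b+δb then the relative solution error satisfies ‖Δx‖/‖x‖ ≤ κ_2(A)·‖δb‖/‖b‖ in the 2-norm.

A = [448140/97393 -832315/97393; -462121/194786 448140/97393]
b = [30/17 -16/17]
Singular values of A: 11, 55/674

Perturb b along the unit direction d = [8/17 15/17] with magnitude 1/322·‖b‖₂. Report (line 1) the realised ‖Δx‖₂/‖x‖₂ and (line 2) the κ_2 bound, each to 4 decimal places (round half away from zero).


σ_max = 11, σ_min = 55/674
κ = σ_max/σ_min = 11/(55/674) = 134.8000
κ_2(A)·‖δb‖/‖b‖ = 0.4186
solve Ax = b  →  x = [0.0856 -0.1604]
2-norm of b is 2.0000; of x, 0.1818
δb = ε·‖b‖·d = [0.0029 0.0055]; solving A·Δx = δb gives ‖Δx‖ = 0.0761
realised ‖Δx‖/‖x‖ = 0.4186
realised/bound = 1 exactly: the bound is attained for this b and d

0.4186
0.4186


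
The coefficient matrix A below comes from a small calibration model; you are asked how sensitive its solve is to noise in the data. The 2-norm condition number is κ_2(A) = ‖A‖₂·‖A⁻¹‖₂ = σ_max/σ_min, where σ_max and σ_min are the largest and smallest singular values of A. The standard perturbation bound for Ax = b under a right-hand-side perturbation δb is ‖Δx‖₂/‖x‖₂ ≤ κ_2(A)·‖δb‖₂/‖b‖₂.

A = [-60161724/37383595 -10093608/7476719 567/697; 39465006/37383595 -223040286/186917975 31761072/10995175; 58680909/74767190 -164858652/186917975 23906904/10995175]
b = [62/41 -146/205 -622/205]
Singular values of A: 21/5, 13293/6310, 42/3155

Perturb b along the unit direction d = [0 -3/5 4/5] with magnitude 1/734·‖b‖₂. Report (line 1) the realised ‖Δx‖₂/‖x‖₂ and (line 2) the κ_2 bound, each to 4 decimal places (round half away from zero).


0.0024
0.4298

σ_max = 21/5, σ_min = 42/3155
condition number: (21/5) ÷ (42/3155) = 315.5000
perturbation bound = 315.5000·1/734 = 0.4298
solve Ax = b  →  x = [61.4395 -117.2164 -71.1204]
‖b‖₂ = 3.4641 and ‖x‖₂ = 150.2418
with δb = [0.0000 -0.0028 0.0038], A·Δx = δb → ‖Δx‖ = 0.3545
dividing the unrounded norms, ‖Δx‖/‖x‖ = 0.0024
tightness: 0.0024 against a bound of 0.4298 (unrounded ratio ≈ 0.0055)
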